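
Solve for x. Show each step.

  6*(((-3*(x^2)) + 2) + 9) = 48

Step 1. [6*(((-3*(x^2)) + 2) + 9) = 48] LHS = 6·(…); ÷6 both sides. So div: ((-3*(x^2)) + 2) + 9 = 8.
Step 2. [((-3*(x^2)) + 2) + 9 = 8] peel the +9: subtract 9 from each side, so sub: (-3*(x^2)) + 2 = -1.
Step 3. [(-3*(x^2)) + 2 = -1] the outer +2 inverts by subtracting 2, so sub: -3*(x^2) = -3.
Step 4. [-3*(x^2) = -3] -3 out front; divide by -3 ⇒ div: x^2 = 1.
Step 5. [x^2 = 1] √ both sides: 1 ≥ 0 gives two branches, so sqrt: x = 1 or -1.

Answer: x ∈ {-1, 1}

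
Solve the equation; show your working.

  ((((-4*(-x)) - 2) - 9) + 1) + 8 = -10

Step 1. [((((-4*(-x)) - 2) - 9) + 1) + 8 = -10] the outer +8 inverts by subtracting 8. So sub: (((-4*(-x)) - 2) - 9) + 1 = -18.
Step 2. [(((-4*(-x)) - 2) - 9) + 1 = -18] 1 comes off first (subtract 1), so sub: ((-4*(-x)) - 2) - 9 = -19.
Step 3. [((-4*(-x)) - 2) - 9 = -19] add 9: x sits inside (… - 9). So sub: (-4*(-x)) - 2 = -10.
Step 4. [(-4*(-x)) - 2 = -10] add 2: x sits inside (… - 2), so sub: -4*(-x) = -8.
Step 5. [-4*(-x) = -8] -4·(inner) — divide through by -4. So div: -x = 2.
Step 6. [-x = 2] LHS negated; negate both sides, so neg: x = -2.

Answer: x ∈ {-2}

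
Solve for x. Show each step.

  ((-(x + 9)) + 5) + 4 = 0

Step 1. [((-(x + 9)) + 5) + 4 = 0] 4 comes off first (subtract 4). So sub: (-(x + 9)) + 5 = -4.
Step 2. [(-(x + 9)) + 5 = -4] 5 comes off first (subtract 5), so sub: -(x + 9) = -9.
Step 3. [-(x + 9) = -9] flip signs both sides, so neg: x + 9 = 9.
Step 4. [x + 9 = 9] 9 comes off first (subtract 9). So sub: x = 0.

Answer: x ∈ {0}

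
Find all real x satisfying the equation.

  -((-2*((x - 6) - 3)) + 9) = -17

Step 1. [-((-2*((x - 6) - 3)) + 9) = -17] leading − — multiply by −1. So neg: (-2*((x - 6) - 3)) + 9 = 17.
Step 2. [(-2*((x - 6) - 3)) + 9 = 17] 9 comes off first (subtract 9) ⇒ sub: -2*((x - 6) - 3) = 8.
Step 3. [-2*((x - 6) - 3) = 8] -2·(inner) — divide through by -2 ⇒ div: (x - 6) - 3 = -4.
Step 4. [(x - 6) - 3 = -4] add 3: x sits inside (… - 3). So sub: x - 6 = -1.
Step 5. [x - 6 = -1] -6 is outermost — add 6 both sides ⇒ sub: x = 5.

Answer: x ∈ {5}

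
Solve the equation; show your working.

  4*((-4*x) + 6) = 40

Step 1. [4*((-4*x) + 6) = 40] LHS = 4·(…); ÷4 both sides, so div: (-4*x) + 6 = 10.
Step 2. [(-4*x) + 6 = 10] +6 is outermost — subtract 6 both sides. So sub: -4*x = 4.
Step 3. [-4*x = 4] divide by the outer -4 ⇒ div: x = -1.

Answer: x ∈ {-1}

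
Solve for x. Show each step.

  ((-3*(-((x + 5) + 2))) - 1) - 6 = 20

Step 1. [((-3*(-((x + 5) + 2))) - 1) - 6 = 20] peel the -6: add 6 from each side, so sub: (-3*(-((x + 5) + 2))) - 1 = 26.
Step 2. [(-3*(-((x + 5) + 2))) - 1 = 26] add 1: x sits inside (… - 1). So sub: -3*(-((x + 5) + 2)) = 27.
Step 3. [-3*(-((x + 5) + 2)) = 27] LHS = -3·(…); ÷-3 both sides ⇒ div: -((x + 5) + 2) = -9.
Step 4. [-((x + 5) + 2) = -9] leading − — multiply by −1, so neg: (x + 5) + 2 = 9.
Step 5. [(x + 5) + 2 = 9] 2 comes off first (subtract 2). So sub: x + 5 = 7.
Step 6. [x + 5 = 7] subtract 5: x sits inside (… + 5) ⇒ sub: x = 2.

Answer: x ∈ {2}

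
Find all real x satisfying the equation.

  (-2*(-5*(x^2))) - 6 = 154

Step 1. [(-2*(-5*(x^2))) - 6 = 154] common factor -2 (LHS and 154) — divide through ⇒ factor: (-5*(x^2)) + 3 = -77.
Step 2. [(-5*(x^2)) + 3 = -77] peel the +3: subtract 3 from each side ⇒ sub: -5*(x^2) = -80.
Step 3. [-5*(x^2) = -80] -5 out front; divide by -5 ⇒ div: x^2 = 16.
Step 4. [x^2 = 16] √ both sides: 16 ≥ 0 gives two branches. So sqrt: x = 4 or -4.

Answer: x ∈ {-4, 4}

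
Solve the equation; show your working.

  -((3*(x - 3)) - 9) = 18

Step 1. [-((3*(x - 3)) - 9) = 18] leading − — multiply by −1. So neg: (3*(x - 3)) - 9 = -18.
Step 2. [(3*(x - 3)) - 9 = -18] 3 | LHS and 3 | -18: pull 3 out ⇒ factor: (x - 3) - 3 = -6.
Step 3. [(x - 3) - 3 = -6] 3 comes off first (add 3). So sub: x - 3 = -3.
Step 4. [x - 3 = -3] peel the -3: add 3 from each side, so sub: x = 0.

Answer: x ∈ {0}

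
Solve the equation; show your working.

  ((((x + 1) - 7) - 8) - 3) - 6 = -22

Step 1. [((((x + 1) - 7) - 8) - 3) - 6 = -22] add 6: x sits inside (… - 6) ⇒ sub: (((x + 1) - 7) - 8) - 3 = -16.
Step 2. [(((x + 1) - 7) - 8) - 3 = -16] add 3: x sits inside (… - 3) ⇒ sub: ((x + 1) - 7) - 8 = -13.
Step 3. [((x + 1) - 7) - 8 = -13] the outer -8 inverts by adding 8. So sub: (x + 1) - 7 = -5.
Step 4. [(x + 1) - 7 = -5] add 7: x sits inside (… - 7), so sub: x + 1 = 2.
Step 5. [x + 1 = 2] subtract 1: x sits inside (… + 1). So sub: x = 1.

Answer: x ∈ {1}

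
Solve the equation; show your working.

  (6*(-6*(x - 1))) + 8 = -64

Step 1. [(6*(-6*(x - 1))) + 8 = -64] +8 is outermost — subtract 8 both sides ⇒ sub: 6*(-6*(x - 1)) = -72.
Step 2. [6*(-6*(x - 1)) = -72] 6·(inner) — divide through by 6, so div: -6*(x - 1) = -12.
Step 3. [-6*(x - 1) = -12] LHS = -6·(…); ÷-6 both sides ⇒ div: x - 1 = 2.
Step 4. [x - 1 = 2] peel the -1: add 1 from each side ⇒ sub: x = 3.

Answer: x ∈ {3}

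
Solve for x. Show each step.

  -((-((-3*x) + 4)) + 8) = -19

Step 1. [-((-((-3*x) + 4)) + 8) = -19] flip signs both sides, so neg: (-((-3*x) + 4)) + 8 = 19.
Step 2. [(-((-3*x) + 4)) + 8 = 19] +8 is outermost — subtract 8 both sides. So sub: -((-3*x) + 4) = 11.
Step 3. [-((-3*x) + 4) = 11] LHS negated; negate both sides ⇒ neg: (-3*x) + 4 = -11.
Step 4. [(-3*x) + 4 = -11] subtract 4: x sits inside (… + 4). So sub: -3*x = -15.
Step 5. [-3*x = -15] -3 out front; divide by -3, so div: x = 5.

Answer: x ∈ {5}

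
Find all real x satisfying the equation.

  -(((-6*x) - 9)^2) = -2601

Step 1. [-(((-6*x) - 9)^2) = -2601] leading − — multiply by −1. So neg: ((-6*x) - 9)^2 = 2601.
Step 2. [((-6*x) - 9)^2 = 2601] 2601 ≥ 0, LHS is (·)² — take ±√. So sqrt: (-6*x) - 9 = 51 or -51.
Step 3. [(-6*x) - 9 = 51 or -51] add 9: x sits inside (… - 9) ⇒ sub: -6*x = 60 or -42.
Step 4. [-6*x = 60 or -42] -6·(inner) — divide through by -6. So div: x = -10 or 7.

Answer: x ∈ {-10, 7}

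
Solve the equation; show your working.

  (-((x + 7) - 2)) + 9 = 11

Step 1. [(-((x + 7) - 2)) + 9 = 11] the outer +9 inverts by subtracting 9, so sub: -((x + 7) - 2) = 2.
Step 2. [-((x + 7) - 2) = 2] leading − — multiply by −1, so neg: (x + 7) - 2 = -2.
Step 3. [(x + 7) - 2 = -2] 2 comes off first (add 2) ⇒ sub: x + 7 = 0.
Step 4. [x + 7 = 0] 7 comes off first (subtract 7). So sub: x = -7.

Answer: x ∈ {-7}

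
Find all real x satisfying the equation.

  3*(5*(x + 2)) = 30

Step 1. [3*(5*(x + 2)) = 30] leading coefficient 3: divide by 3 ⇒ div: 5*(x + 2) = 10.
Step 2. [5*(x + 2) = 10] LHS = 5·(…); ÷5 both sides ⇒ div: x + 2 = 2.
Step 3. [x + 2 = 2] +2 is outermost — subtract 2 both sides ⇒ sub: x = 0.

Answer: x ∈ {0}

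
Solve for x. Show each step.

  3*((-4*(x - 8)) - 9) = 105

Step 1. [3*((-4*(x - 8)) - 9) = 105] 3 out front; divide by 3 ⇒ div: (-4*(x - 8)) - 9 = 35.
Step 2. [(-4*(x - 8)) - 9 = 35] the outer -9 inverts by adding 9 ⇒ sub: -4*(x - 8) = 44.
Step 3. [-4*(x - 8) = 44] LHS = -4·(…); ÷-4 both sides ⇒ div: x - 8 = -11.
Step 4. [x - 8 = -11] the outer -8 inverts by adding 8, so sub: x = -3.

Answer: x ∈ {-3}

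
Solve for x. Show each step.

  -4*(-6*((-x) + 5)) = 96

Step 1. [-4*(-6*((-x) + 5)) = 96] -4 out front; divide by -4 ⇒ div: -6*((-x) + 5) = -24.
Step 2. [-6*((-x) + 5) = -24] divide by the outer -6 ⇒ div: (-x) + 5 = 4.
Step 3. [(-x) + 5 = 4] 5 comes off first (subtract 5). So sub: -x = -1.
Step 4. [-x = -1] flip signs both sides, so neg: x = 1.

Answer: x ∈ {1}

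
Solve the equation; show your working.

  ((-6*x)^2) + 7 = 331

Step 1. [((-6*x)^2) + 7 = 331] subtract 7: x sits inside (… + 7). So sub: (-6*x)^2 = 324.
Step 2. [(-6*x)^2 = 324] √ both sides: 324 ≥ 0 gives two branches, so sqrt: -6*x = 18 or -18.
Step 3. [-6*x = 18 or -18] leading coefficient -6: divide by -6 ⇒ div: x = -3 or 3.

Answer: x ∈ {-3, 3}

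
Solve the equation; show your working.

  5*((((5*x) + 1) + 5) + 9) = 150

Step 1. [5*((((5*x) + 1) + 5) + 9) = 150] divide by the outer 5. So div: (((5*x) + 1) + 5) + 9 = 30.
Step 2. [(((5*x) + 1) + 5) + 9 = 30] the outer +9 inverts by subtracting 9, so sub: ((5*x) + 1) + 5 = 21.
Step 3. [((5*x) + 1) + 5 = 21] 5 comes off first (subtract 5), so sub: (5*x) + 1 = 16.
Step 4. [(5*x) + 1 = 16] +1 is outermost — subtract 1 both sides, so sub: 5*x = 15.
Step 5. [5*x = 15] 5 out front; divide by 5 ⇒ div: x = 3.

Answer: x ∈ {3}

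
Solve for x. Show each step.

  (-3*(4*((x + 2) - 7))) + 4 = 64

Step 1. [(-3*(4*((x + 2) - 7))) + 4 = 64] peel the +4: subtract 4 from each side. So sub: -3*(4*((x + 2) - 7)) = 60.
Step 2. [-3*(4*((x + 2) - 7)) = 60] LHS = -3·(…); ÷-3 both sides ⇒ div: 4*((x + 2) - 7) = -20.
Step 3. [4*((x + 2) - 7) = -20] divide by the outer 4. So div: (x + 2) - 7 = -5.
Step 4. [(x + 2) - 7 = -5] add 7: x sits inside (… - 7), so sub: x + 2 = 2.
Step 5. [x + 2 = 2] +2 is outermost — subtract 2 both sides, so sub: x = 0.

Answer: x ∈ {0}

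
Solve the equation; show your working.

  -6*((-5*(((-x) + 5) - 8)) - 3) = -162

Step 1. [-6*((-5*(((-x) + 5) - 8)) - 3) = -162] leading coefficient -6: divide by -6. So div: (-5*(((-x) + 5) - 8)) - 3 = 27.
Step 2. [(-5*(((-x) + 5) - 8)) - 3 = 27] -3 is outermost — add 3 both sides, so sub: -5*(((-x) + 5) - 8) = 30.
Step 3. [-5*(((-x) + 5) - 8) = 30] leading coefficient -5: divide by -5. So div: ((-x) + 5) - 8 = -6.
Step 4. [((-x) + 5) - 8 = -6] 8 comes off first (add 8). So sub: (-x) + 5 = 2.
Step 5. [(-x) + 5 = 2] peel the +5: subtract 5 from each side. So sub: -x = -3.
Step 6. [-x = -3] leading − — multiply by −1 ⇒ neg: x = 3.

Answer: x ∈ {3}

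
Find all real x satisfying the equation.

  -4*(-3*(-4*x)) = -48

Step 1. [-4*(-3*(-4*x)) = -48] LHS = -4·(…); ÷-4 both sides, so div: -3*(-4*x) = 12.
Step 2. [-3*(-4*x) = 12] -3 out front; divide by -3. So div: -4*x = -4.
Step 3. [-4*x = -4] LHS = -4·(…); ÷-4 both sides, so div: x = 1.

Answer: x ∈ {1}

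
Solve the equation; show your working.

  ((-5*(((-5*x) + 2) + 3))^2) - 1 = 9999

Step 1. [((-5*(((-5*x) + 2) + 3))^2) - 1 = 9999] peel the -1: add 1 from each side. So sub: (-5*(((-5*x) + 2) + 3))^2 = 10000.
Step 2. [(-5*(((-5*x) + 2) + 3))^2 = 10000] LHS squared, RHS 10000 ≥ 0: apply √ (±), so sqrt: -5*(((-5*x) + 2) + 3) = 100 or -100.
Step 3. [-5*(((-5*x) + 2) + 3) = 100 or -100] -5 out front; divide by -5, so div: ((-5*x) + 2) + 3 = -20 or 20.
Step 4. [((-5*x) + 2) + 3 = -20 or 20] the outer +3 inverts by subtracting 3, so sub: (-5*x) + 2 = -23 or 17.
Step 5. [(-5*x) + 2 = -23 or 17] the outer +2 inverts by subtracting 2 ⇒ sub: -5*x = -25 or 15.
Step 6. [-5*x = -25 or 15] -5 out front; divide by -5 ⇒ div: x = 5 or -3.

Answer: x ∈ {-3, 5}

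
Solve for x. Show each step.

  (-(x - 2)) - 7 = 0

Step 1. [(-(x - 2)) - 7 = 0] -7 is outermost — add 7 both sides, so sub: -(x - 2) = 7.
Step 2. [-(x - 2) = 7] LHS negated; negate both sides, so neg: x - 2 = -7.
Step 3. [x - 2 = -7] -2 is outermost — add 2 both sides. So sub: x = -5.

Answer: x ∈ {-5}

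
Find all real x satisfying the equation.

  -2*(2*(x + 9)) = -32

Step 1. [-2*(2*(x + 9)) = -32] leading coefficient -2: divide by -2, so div: 2*(x + 9) = 16.
Step 2. [2*(x + 9) = 16] 2 out front; divide by 2, so div: x + 9 = 8.
Step 3. [x + 9 = 8] the outer +9 inverts by subtracting 9. So sub: x = -1.

Answer: x ∈ {-1}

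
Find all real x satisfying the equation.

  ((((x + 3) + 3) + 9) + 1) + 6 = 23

Step 1. [((((x + 3) + 3) + 9) + 1) + 6 = 23] 6 comes off first (subtract 6) ⇒ sub: (((x + 3) + 3) + 9) + 1 = 17.
Step 2. [(((x + 3) + 3) + 9) + 1 = 17] the outer +1 inverts by subtracting 1 ⇒ sub: ((x + 3) + 3) + 9 = 16.
Step 3. [((x + 3) + 3) + 9 = 16] +9 is outermost — subtract 9 both sides. So sub: (x + 3) + 3 = 7.
Step 4. [(x + 3) + 3 = 7] the outer +3 inverts by subtracting 3, so sub: x + 3 = 4.
Step 5. [x + 3 = 4] 3 comes off first (subtract 3). So sub: x = 1.

Answer: x ∈ {1}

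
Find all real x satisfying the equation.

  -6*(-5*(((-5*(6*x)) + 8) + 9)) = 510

Step 1. [-6*(-5*(((-5*(6*x)) + 8) + 9)) = 510] -6 out front; divide by -6. So div: -5*(((-5*(6*x)) + 8) + 9) = -85.
Step 2. [-5*(((-5*(6*x)) + 8) + 9) = -85] leading coefficient -5: divide by -5 ⇒ div: ((-5*(6*x)) + 8) + 9 = 17.
Step 3. [((-5*(6*x)) + 8) + 9 = 17] +9 is outermost — subtract 9 both sides, so sub: (-5*(6*x)) + 8 = 8.
Step 4. [(-5*(6*x)) + 8 = 8] the outer +8 inverts by subtracting 8. So sub: -5*(6*x) = 0.
Step 5. [-5*(6*x) = 0] -5·(inner) — divide through by -5. So div: 6*x = 0.
Step 6. [6*x = 0] divide by the outer 6. So div: x = 0.

Answer: x ∈ {0}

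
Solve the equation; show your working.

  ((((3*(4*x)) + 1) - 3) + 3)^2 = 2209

Step 1. [((((3*(4*x)) + 1) - 3) + 3)^2 = 2209] 2209 ≥ 0, LHS is (·)² — take ±√. So sqrt: (((3*(4*x)) + 1) - 3) + 3 = 47 or -47.
Step 2. [(((3*(4*x)) + 1) - 3) + 3 = 47 or -47] peel the +3: subtract 3 from each side. So sub: ((3*(4*x)) + 1) - 3 = 44 or -50.
Step 3. [((3*(4*x)) + 1) - 3 = 44 or -50] 3 comes off first (add 3) ⇒ sub: (3*(4*x)) + 1 = 47 or -47.
Step 4. [(3*(4*x)) + 1 = 47 or -47] subtract 1: x sits inside (… + 1) ⇒ sub: 3*(4*x) = 46 or -48.
Step 5. [3*(4*x) = 46 or -48] LHS = 3·(…); ÷3 both sides, so div: 4*x = 46/3 or -16.
Step 6. [4*x = 46/3 or -16] 4 out front; divide by 4 ⇒ div: x = 23/6 or -4.

Answer: x ∈ {-4, 23/6}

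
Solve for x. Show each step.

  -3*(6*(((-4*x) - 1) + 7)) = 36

Step 1. [-3*(6*(((-4*x) - 1) + 7)) = 36] -3·(inner) — divide through by -3 ⇒ div: 6*(((-4*x) - 1) + 7) = -12.
Step 2. [6*(((-4*x) - 1) + 7) = -12] divide by the outer 6. So div: ((-4*x) - 1) + 7 = -2.
Step 3. [((-4*x) - 1) + 7 = -2] subtract 7: x sits inside (… + 7), so sub: (-4*x) - 1 = -9.
Step 4. [(-4*x) - 1 = -9] -1 is outermost — add 1 both sides ⇒ sub: -4*x = -8.
Step 5. [-4*x = -8] leading coefficient -4: divide by -4 ⇒ div: x = 2.

Answer: x ∈ {2}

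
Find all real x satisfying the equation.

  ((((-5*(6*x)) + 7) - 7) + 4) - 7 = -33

Step 1. [((((-5*(6*x)) + 7) - 7) + 4) - 7 = -33] the outer -7 inverts by adding 7. So sub: (((-5*(6*x)) + 7) - 7) + 4 = -26.
Step 2. [(((-5*(6*x)) + 7) - 7) + 4 = -26] peel the +4: subtract 4 from each side. So sub: ((-5*(6*x)) + 7) - 7 = -30.
Step 3. [((-5*(6*x)) + 7) - 7 = -30] -7 is outermost — add 7 both sides. So sub: (-5*(6*x)) + 7 = -23.
Step 4. [(-5*(6*x)) + 7 = -23] subtract 7: x sits inside (… + 7), so sub: -5*(6*x) = -30.
Step 5. [-5*(6*x) = -30] -5·(inner) — divide through by -5, so div: 6*x = 6.
Step 6. [6*x = 6] leading coefficient 6: divide by 6, so div: x = 1.

Answer: x ∈ {1}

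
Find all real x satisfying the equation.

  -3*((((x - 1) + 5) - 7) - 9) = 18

Step 1. [-3*((((x - 1) + 5) - 7) - 9) = 18] divide by the outer -3. So div: (((x - 1) + 5) - 7) - 9 = -6.
Step 2. [(((x - 1) + 5) - 7) - 9 = -6] peel the -9: add 9 from each side ⇒ sub: ((x - 1) + 5) - 7 = 3.
Step 3. [((x - 1) + 5) - 7 = 3] -7 is outermost — add 7 both sides, so sub: (x - 1) + 5 = 10.
Step 4. [(x - 1) + 5 = 10] +5 is outermost — subtract 5 both sides. So sub: x - 1 = 5.
Step 5. [x - 1 = 5] peel the -1: add 1 from each side ⇒ sub: x = 6.

Answer: x ∈ {6}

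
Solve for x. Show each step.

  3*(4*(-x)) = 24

Step 1. [3*(4*(-x)) = 24] 3 out front; divide by 3. So div: 4*(-x) = 8.
Step 2. [4*(-x) = 8] divide by the outer 4. So div: -x = 2.
Step 3. [-x = 2] LHS negated; negate both sides ⇒ neg: x = -2.

Answer: x ∈ {-2}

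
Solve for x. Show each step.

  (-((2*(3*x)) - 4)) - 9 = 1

Step 1. [(-((2*(3*x)) - 4)) - 9 = 1] add 9: x sits inside (… - 9), so sub: -((2*(3*x)) - 4) = 10.
Step 2. [-((2*(3*x)) - 4) = 10] flip signs both sides. So neg: (2*(3*x)) - 4 = -10.
Step 3. [(2*(3*x)) - 4 = -10] common factor 2 (LHS and -10) — divide through ⇒ factor: (3*x) - 2 = -5.
Step 4. [(3*x) - 2 = -5] add 2: x sits inside (… - 2). So sub: 3*x = -3.
Step 5. [3*x = -3] 3·(inner) — divide through by 3. So div: x = -1.

Answer: x ∈ {-1}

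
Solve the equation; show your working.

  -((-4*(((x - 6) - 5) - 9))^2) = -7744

Step 1. [-((-4*(((x - 6) - 5) - 9))^2) = -7744] LHS negated; negate both sides, so neg: (-4*(((x - 6) - 5) - 9))^2 = 7744.
Step 2. [(-4*(((x - 6) - 5) - 9))^2 = 7744] 7744 ≥ 0, LHS is (·)² — take ±√, so sqrt: -4*(((x - 6) - 5) - 9) = 88 or -88.
Step 3. [-4*(((x - 6) - 5) - 9) = 88 or -88] LHS = -4·(…); ÷-4 both sides. So div: ((x - 6) - 5) - 9 = -22 or 22.
Step 4. [((x - 6) - 5) - 9 = -22 or 22] the outer -9 inverts by adding 9. So sub: (x - 6) - 5 = -13 or 31.
Step 5. [(x - 6) - 5 = -13 or 31] the outer -5 inverts by adding 5. So sub: x - 6 = -8 or 36.
Step 6. [x - 6 = -8 or 36] peel the -6: add 6 from each side ⇒ sub: x = -2 or 42.

Answer: x ∈ {-2, 42}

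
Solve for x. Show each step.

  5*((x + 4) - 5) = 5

Step 1. [5*((x + 4) - 5) = 5] 5 out front; divide by 5. So div: (x + 4) - 5 = 1.
Step 2. [(x + 4) - 5 = 1] peel the -5: add 5 from each side ⇒ sub: x + 4 = 6.
Step 3. [x + 4 = 6] 4 comes off first (subtract 4). So sub: x = 2.

Answer: x ∈ {2}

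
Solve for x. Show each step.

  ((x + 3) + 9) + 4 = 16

Step 1. [((x + 3) + 9) + 4 = 16] subtract 4: x sits inside (… + 4). So sub: (x + 3) + 9 = 12.
Step 2. [(x + 3) + 9 = 12] subtract 9: x sits inside (… + 9) ⇒ sub: x + 3 = 3.
Step 3. [x + 3 = 3] subtract 3: x sits inside (… + 3) ⇒ sub: x = 0.

Answer: x ∈ {0}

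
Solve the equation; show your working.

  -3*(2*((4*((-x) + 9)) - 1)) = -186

Step 1. [-3*(2*((4*((-x) + 9)) - 1)) = -186] LHS = -3·(…); ÷-3 both sides. So div: 2*((4*((-x) + 9)) - 1) = 62.
Step 2. [2*((4*((-x) + 9)) - 1) = 62] divide by the outer 2. So div: (4*((-x) + 9)) - 1 = 31.
Step 3. [(4*((-x) + 9)) - 1 = 31] the outer -1 inverts by adding 1. So sub: 4*((-x) + 9) = 32.
Step 4. [4*((-x) + 9) = 32] divide by the outer 4. So div: (-x) + 9 = 8.
Step 5. [(-x) + 9 = 8] 9 comes off first (subtract 9). So sub: -x = -1.
Step 6. [-x = -1] flip signs both sides ⇒ neg: x = 1.

Answer: x ∈ {1}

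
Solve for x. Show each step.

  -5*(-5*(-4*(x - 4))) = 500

Step 1. [-5*(-5*(-4*(x - 4))) = 500] divide by the outer -5. So div: -5*(-4*(x - 4)) = -100.
Step 2. [-5*(-4*(x - 4)) = -100] -5·(inner) — divide through by -5. So div: -4*(x - 4) = 20.
Step 3. [-4*(x - 4) = 20] LHS = -4·(…); ÷-4 both sides. So div: x - 4 = -5.
Step 4. [x - 4 = -5] the outer -4 inverts by adding 4 ⇒ sub: x = -1.

Answer: x ∈ {-1}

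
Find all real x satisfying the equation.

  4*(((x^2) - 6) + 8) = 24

Step 1. [4*(((x^2) - 6) + 8) = 24] LHS = 4·(…); ÷4 both sides, so div: ((x^2) - 6) + 8 = 6.
Step 2. [((x^2) - 6) + 8 = 6] the outer +8 inverts by subtracting 8, so sub: (x^2) - 6 = -2.
Step 3. [(x^2) - 6 = -2] add 6: x sits inside (… - 6), so sub: x^2 = 4.
Step 4. [x^2 = 4] √ both sides: 4 ≥ 0 gives two branches. So sqrt: x = 2 or -2.

Answer: x ∈ {-2, 2}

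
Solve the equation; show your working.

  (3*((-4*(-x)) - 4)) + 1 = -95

Step 1. [(3*((-4*(-x)) - 4)) + 1 = -95] peel the +1: subtract 1 from each side, so sub: 3*((-4*(-x)) - 4) = -96.
Step 2. [3*((-4*(-x)) - 4) = -96] 3·(inner) — divide through by 3. So div: (-4*(-x)) - 4 = -32.
Step 3. [(-4*(-x)) - 4 = -32] add 4: x sits inside (… - 4) ⇒ sub: -4*(-x) = -28.
Step 4. [-4*(-x) = -28] -4·(inner) — divide through by -4 ⇒ div: -x = 7.
Step 5. [-x = 7] leading − — multiply by −1. So neg: x = -7.

Answer: x ∈ {-7}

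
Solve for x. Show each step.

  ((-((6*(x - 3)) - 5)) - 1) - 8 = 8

Step 1. [((-((6*(x - 3)) - 5)) - 1) - 8 = 8] 8 comes off first (add 8). So sub: (-((6*(x - 3)) - 5)) - 1 = 16.
Step 2. [(-((6*(x - 3)) - 5)) - 1 = 16] the outer -1 inverts by adding 1. So sub: -((6*(x - 3)) - 5) = 17.
Step 3. [-((6*(x - 3)) - 5) = 17] LHS negated; negate both sides, so neg: (6*(x - 3)) - 5 = -17.
Step 4. [(6*(x - 3)) - 5 = -17] the outer -5 inverts by adding 5 ⇒ sub: 6*(x - 3) = -12.
Step 5. [6*(x - 3) = -12] leading coefficient 6: divide by 6, so div: x - 3 = -2.
Step 6. [x - 3 = -2] the outer -3 inverts by adding 3. So sub: x = 1.

Answer: x ∈ {1}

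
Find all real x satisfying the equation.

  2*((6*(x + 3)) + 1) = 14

Step 1. [2*((6*(x + 3)) + 1) = 14] LHS = 2·(…); ÷2 both sides, so div: (6*(x + 3)) + 1 = 7.
Step 2. [(6*(x + 3)) + 1 = 7] the outer +1 inverts by subtracting 1, so sub: 6*(x + 3) = 6.
Step 3. [6*(x + 3) = 6] divide by the outer 6. So div: x + 3 = 1.
Step 4. [x + 3 = 1] subtract 3: x sits inside (… + 3). So sub: x = -2.

Answer: x ∈ {-2}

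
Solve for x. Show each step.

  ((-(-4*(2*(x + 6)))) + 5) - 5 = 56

Step 1. [((-(-4*(2*(x + 6)))) + 5) - 5 = 56] 5 comes off first (add 5) ⇒ sub: (-(-4*(2*(x + 6)))) + 5 = 61.
Step 2. [(-(-4*(2*(x + 6)))) + 5 = 61] subtract 5: x sits inside (… + 5). So sub: -(-4*(2*(x + 6))) = 56.
Step 3. [-(-4*(2*(x + 6))) = 56] LHS negated; negate both sides ⇒ neg: -4*(2*(x + 6)) = -56.
Step 4. [-4*(2*(x + 6)) = -56] -4 out front; divide by -4 ⇒ div: 2*(x + 6) = 14.
Step 5. [2*(x + 6) = 14] divide by the outer 2 ⇒ div: x + 6 = 7.
Step 6. [x + 6 = 7] peel the +6: subtract 6 from each side, so sub: x = 1.

Answer: x ∈ {1}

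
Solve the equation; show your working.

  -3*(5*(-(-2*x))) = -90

Step 1. [-3*(5*(-(-2*x))) = -90] divide by the outer -3. So div: 5*(-(-2*x)) = 30.
Step 2. [5*(-(-2*x)) = 30] 5·(inner) — divide through by 5. So div: -(-2*x) = 6.
Step 3. [-(-2*x) = 6] flip signs both sides. So neg: -2*x = -6.
Step 4. [-2*x = -6] -2 out front; divide by -2 ⇒ div: x = 3.

Answer: x ∈ {3}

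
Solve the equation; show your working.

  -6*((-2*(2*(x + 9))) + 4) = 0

Step 1. [-6*((-2*(2*(x + 9))) + 4) = 0] -6 out front; divide by -6 ⇒ div: (-2*(2*(x + 9))) + 4 = 0.
Step 2. [(-2*(2*(x + 9))) + 4 = 0] common factor -2 (LHS and 0) — divide through. So factor: (2*(x + 9)) - 2 = 0.
Step 3. [(2*(x + 9)) - 2 = 0] 2 divides every term; factor it out ⇒ factor: (x + 9) - 1 = 0.
Step 4. [(x + 9) - 1 = 0] -1 is outermost — add 1 both sides ⇒ sub: x + 9 = 1.
Step 5. [x + 9 = 1] the outer +9 inverts by subtracting 9 ⇒ sub: x = -8.

Answer: x ∈ {-8}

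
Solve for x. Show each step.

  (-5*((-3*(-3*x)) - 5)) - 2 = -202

Step 1. [(-5*((-3*(-3*x)) - 5)) - 2 = -202] add 2: x sits inside (… - 2). So sub: -5*((-3*(-3*x)) - 5) = -200.
Step 2. [-5*((-3*(-3*x)) - 5) = -200] -5 out front; divide by -5. So div: (-3*(-3*x)) - 5 = 40.
Step 3. [(-3*(-3*x)) - 5 = 40] -5 is outermost — add 5 both sides ⇒ sub: -3*(-3*x) = 45.
Step 4. [-3*(-3*x) = 45] leading coefficient -3: divide by -3. So div: -3*x = -15.
Step 5. [-3*x = -15] -3 out front; divide by -3. So div: x = 5.

Answer: x ∈ {5}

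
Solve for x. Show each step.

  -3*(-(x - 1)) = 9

Step 1. [-3*(-(x - 1)) = 9] -3·(inner) — divide through by -3 ⇒ div: -(x - 1) = -3.
Step 2. [-(x - 1) = -3] leading − — multiply by −1 ⇒ neg: x - 1 = 3.
Step 3. [x - 1 = 3] add 1: x sits inside (… - 1) ⇒ sub: x = 4.

Answer: x ∈ {4}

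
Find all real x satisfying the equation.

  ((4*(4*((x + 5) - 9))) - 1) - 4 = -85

Step 1. [((4*(4*((x + 5) - 9))) - 1) - 4 = -85] 4 comes off first (add 4). So sub: (4*(4*((x + 5) - 9))) - 1 = -81.
Step 2. [(4*(4*((x + 5) - 9))) - 1 = -81] 1 comes off first (add 1), so sub: 4*(4*((x + 5) - 9)) = -80.
Step 3. [4*(4*((x + 5) - 9)) = -80] leading coefficient 4: divide by 4 ⇒ div: 4*((x + 5) - 9) = -20.
Step 4. [4*((x + 5) - 9) = -20] 4 out front; divide by 4 ⇒ div: (x + 5) - 9 = -5.
Step 5. [(x + 5) - 9 = -5] add 9: x sits inside (… - 9). So sub: x + 5 = 4.
Step 6. [x + 5 = 4] the outer +5 inverts by subtracting 5 ⇒ sub: x = -1.

Answer: x ∈ {-1}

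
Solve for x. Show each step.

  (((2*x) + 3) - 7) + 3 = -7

Step 1. [(((2*x) + 3) - 7) + 3 = -7] subtract 3: x sits inside (… + 3) ⇒ sub: ((2*x) + 3) - 7 = -10.
Step 2. [((2*x) + 3) - 7 = -10] 7 comes off first (add 7) ⇒ sub: (2*x) + 3 = -3.
Step 3. [(2*x) + 3 = -3] peel the +3: subtract 3 from each side ⇒ sub: 2*x = -6.
Step 4. [2*x = -6] LHS = 2·(…); ÷2 both sides, so div: x = -3.

Answer: x ∈ {-3}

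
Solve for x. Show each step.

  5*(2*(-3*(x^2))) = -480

Step 1. [5*(2*(-3*(x^2))) = -480] divide by the outer 5 ⇒ div: 2*(-3*(x^2)) = -96.
Step 2. [2*(-3*(x^2)) = -96] 2·(inner) — divide through by 2, so div: -3*(x^2) = -48.
Step 3. [-3*(x^2) = -48] leading coefficient -3: divide by -3, so div: x^2 = 16.
Step 4. [x^2 = 16] √ both sides: 16 ≥ 0 gives two branches, so sqrt: x = 4 or -4.

Answer: x ∈ {-4, 4}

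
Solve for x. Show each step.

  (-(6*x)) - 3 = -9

Step 1. [(-(6*x)) - 3 = -9] add 3: x sits inside (… - 3). So sub: -(6*x) = -6.
Step 2. [-(6*x) = -6] flip signs both sides, so neg: 6*x = 6.
Step 3. [6*x = 6] leading coefficient 6: divide by 6. So div: x = 1.

Answer: x ∈ {1}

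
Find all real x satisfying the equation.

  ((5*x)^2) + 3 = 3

Step 1. [((5*x)^2) + 3 = 3] peel the +3: subtract 3 from each side, so sub: (5*x)^2 = 0.
Step 2. [(5*x)^2 = 0] √ both sides: 0 ≥ 0 gives two branches. So sqrt: 5*x = 0.
Step 3. [5*x = 0] 5·(inner) — divide through by 5, so div: x = 0.

Answer: x ∈ {0}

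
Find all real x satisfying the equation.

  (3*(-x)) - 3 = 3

Step 1. [(3*(-x)) - 3 = 3] add 3: x sits inside (… - 3), so sub: 3*(-x) = 6.
Step 2. [3*(-x) = 6] leading coefficient 3: divide by 3, so div: -x = 2.
Step 3. [-x = 2] LHS negated; negate both sides, so neg: x = -2.

Answer: x ∈ {-2}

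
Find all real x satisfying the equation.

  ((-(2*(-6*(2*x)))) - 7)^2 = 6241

Step 1. [((-(2*(-6*(2*x)))) - 7)^2 = 6241] √ both sides: 6241 ≥ 0 gives two branches, so sqrt: (-(2*(-6*(2*x)))) - 7 = 79 or -79.
Step 2. [(-(2*(-6*(2*x)))) - 7 = 79 or -79] peel the -7: add 7 from each side. So sub: -(2*(-6*(2*x))) = 86 or -72.
Step 3. [-(2*(-6*(2*x))) = 86 or -72] LHS negated; negate both sides ⇒ neg: 2*(-6*(2*x)) = -86 or 72.
Step 4. [2*(-6*(2*x)) = -86 or 72] divide by the outer 2. So div: -6*(2*x) = -43 or 36.
Step 5. [-6*(2*x) = -43 or 36] -6 out front; divide by -6 ⇒ div: 2*x = 43/6 or -6.
Step 6. [2*x = 43/6 or -6] leading coefficient 2: divide by 2. So div: x = 43/12 or -3.

Answer: x ∈ {-3, 43/12}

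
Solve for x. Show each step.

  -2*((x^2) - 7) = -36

Step 1. [-2*((x^2) - 7) = -36] -2 out front; divide by -2. So div: (x^2) - 7 = 18.
Step 2. [(x^2) - 7 = 18] 7 comes off first (add 7), so sub: x^2 = 25.
Step 3. [x^2 = 25] √ both sides: 25 ≥ 0 gives two branches, so sqrt: x = 5 or -5.

Answer: x ∈ {-5, 5}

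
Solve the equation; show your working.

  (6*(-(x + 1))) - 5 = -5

Step 1. [(6*(-(x + 1))) - 5 = -5] the outer -5 inverts by adding 5 ⇒ sub: 6*(-(x + 1)) = 0.
Step 2. [6*(-(x + 1)) = 0] 6·(inner) — divide through by 6. So div: -(x + 1) = 0.
Step 3. [-(x + 1) = 0] flip signs both sides ⇒ neg: x + 1 = 0.
Step 4. [x + 1 = 0] peel the +1: subtract 1 from each side. So sub: x = -1.

Answer: x ∈ {-1}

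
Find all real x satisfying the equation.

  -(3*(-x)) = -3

Step 1. [-(3*(-x)) = -3] leading − — multiply by −1. So neg: 3*(-x) = 3.
Step 2. [3*(-x) = 3] leading coefficient 3: divide by 3, so div: -x = 1.
Step 3. [-x = 1] flip signs both sides. So neg: x = -1.

Answer: x ∈ {-1}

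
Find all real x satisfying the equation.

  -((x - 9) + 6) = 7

Step 1. [-((x - 9) + 6) = 7] leading − — multiply by −1. So neg: (x - 9) + 6 = -7.
Step 2. [(x - 9) + 6 = -7] subtract 6: x sits inside (… + 6), so sub: x - 9 = -13.
Step 3. [x - 9 = -13] 9 comes off first (add 9) ⇒ sub: x = -4.

Answer: x ∈ {-4}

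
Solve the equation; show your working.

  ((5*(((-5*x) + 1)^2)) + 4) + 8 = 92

Step 1. [((5*(((-5*x) + 1)^2)) + 4) + 8 = 92] 8 comes off first (subtract 8), so sub: (5*(((-5*x) + 1)^2)) + 4 = 84.
Step 2. [(5*(((-5*x) + 1)^2)) + 4 = 84] +4 is outermost — subtract 4 both sides. So sub: 5*(((-5*x) + 1)^2) = 80.
Step 3. [5*(((-5*x) + 1)^2) = 80] 5·(inner) — divide through by 5, so div: ((-5*x) + 1)^2 = 16.
Step 4. [((-5*x) + 1)^2 = 16] √ both sides: 16 ≥ 0 gives two branches, so sqrt: (-5*x) + 1 = 4 or -4.
Step 5. [(-5*x) + 1 = 4 or -4] the outer +1 inverts by subtracting 1, so sub: -5*x = 3 or -5.
Step 6. [-5*x = 3 or -5] -5·(inner) — divide through by -5, so div: x = -3/5 or 1.

Answer: x ∈ {-3/5, 1}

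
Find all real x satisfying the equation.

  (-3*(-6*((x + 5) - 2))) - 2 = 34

Step 1. [(-3*(-6*((x + 5) - 2))) - 2 = 34] add 2: x sits inside (… - 2), so sub: -3*(-6*((x + 5) - 2)) = 36.
Step 2. [-3*(-6*((x + 5) - 2)) = 36] leading coefficient -3: divide by -3, so div: -6*((x + 5) - 2) = -12.
Step 3. [-6*((x + 5) - 2) = -12] leading coefficient -6: divide by -6 ⇒ div: (x + 5) - 2 = 2.
Step 4. [(x + 5) - 2 = 2] 2 comes off first (add 2) ⇒ sub: x + 5 = 4.
Step 5. [x + 5 = 4] the outer +5 inverts by subtracting 5. So sub: x = -1.

Answer: x ∈ {-1}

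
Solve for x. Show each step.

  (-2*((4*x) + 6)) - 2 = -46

Step 1. [(-2*((4*x) + 6)) - 2 = -46] -2 is outermost — add 2 both sides ⇒ sub: -2*((4*x) + 6) = -44.
Step 2. [-2*((4*x) + 6) = -44] LHS = -2·(…); ÷-2 both sides. So div: (4*x) + 6 = 22.
Step 3. [(4*x) + 6 = 22] subtract 6: x sits inside (… + 6). So sub: 4*x = 16.
Step 4. [4*x = 16] LHS = 4·(…); ÷4 both sides, so div: x = 4.

Answer: x ∈ {4}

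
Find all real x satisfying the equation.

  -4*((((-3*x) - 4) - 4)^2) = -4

Step 1. [-4*((((-3*x) - 4) - 4)^2) = -4] leading coefficient -4: divide by -4, so div: (((-3*x) - 4) - 4)^2 = 1.
Step 2. [(((-3*x) - 4) - 4)^2 = 1] 1 ≥ 0, LHS is (·)² — take ±√, so sqrt: ((-3*x) - 4) - 4 = 1 or -1.
Step 3. [((-3*x) - 4) - 4 = 1 or -1] 4 comes off first (add 4). So sub: (-3*x) - 4 = 5 or 3.
Step 4. [(-3*x) - 4 = 5 or 3] -4 is outermost — add 4 both sides. So sub: -3*x = 9 or 7.
Step 5. [-3*x = 9 or 7] divide by the outer -3 ⇒ div: x = -3 or -7/3.

Answer: x ∈ {-3, -7/3}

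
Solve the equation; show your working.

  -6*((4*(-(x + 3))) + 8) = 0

Step 1. [-6*((4*(-(x + 3))) + 8) = 0] -6·(inner) — divide through by -6, so div: (4*(-(x + 3))) + 8 = 0.
Step 2. [(4*(-(x + 3))) + 8 = 0] 8 comes off first (subtract 8), so sub: 4*(-(x + 3)) = -8.
Step 3. [4*(-(x + 3)) = -8] 4·(inner) — divide through by 4. So div: -(x + 3) = -2.
Step 4. [-(x + 3) = -2] LHS negated; negate both sides ⇒ neg: x + 3 = 2.
Step 5. [x + 3 = 2] 3 comes off first (subtract 3). So sub: x = -1.

Answer: x ∈ {-1}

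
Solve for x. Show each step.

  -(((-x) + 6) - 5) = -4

Step 1. [-(((-x) + 6) - 5) = -4] leading − — multiply by −1 ⇒ neg: ((-x) + 6) - 5 = 4.
Step 2. [((-x) + 6) - 5 = 4] 5 comes off first (add 5), so sub: (-x) + 6 = 9.
Step 3. [(-x) + 6 = 9] +6 is outermost — subtract 6 both sides, so sub: -x = 3.
Step 4. [-x = 3] flip signs both sides ⇒ neg: x = -3.

Answer: x ∈ {-3}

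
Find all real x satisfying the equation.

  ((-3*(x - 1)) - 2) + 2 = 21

Step 1. [((-3*(x - 1)) - 2) + 2 = 21] +2 is outermost — subtract 2 both sides. So sub: (-3*(x - 1)) - 2 = 19.
Step 2. [(-3*(x - 1)) - 2 = 19] 2 comes off first (add 2) ⇒ sub: -3*(x - 1) = 21.
Step 3. [-3*(x - 1) = 21] leading coefficient -3: divide by -3, so div: x - 1 = -7.
Step 4. [x - 1 = -7] peel the -1: add 1 from each side. So sub: x = -6.

Answer: x ∈ {-6}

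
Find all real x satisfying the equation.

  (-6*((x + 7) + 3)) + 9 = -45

Step 1. [(-6*((x + 7) + 3)) + 9 = -45] +9 is outermost — subtract 9 both sides ⇒ sub: -6*((x + 7) + 3) = -54.
Step 2. [-6*((x + 7) + 3) = -54] -6·(inner) — divide through by -6, so div: (x + 7) + 3 = 9.
Step 3. [(x + 7) + 3 = 9] +3 is outermost — subtract 3 both sides, so sub: x + 7 = 6.
Step 4. [x + 7 = 6] peel the +7: subtract 7 from each side. So sub: x = -1.

Answer: x ∈ {-1}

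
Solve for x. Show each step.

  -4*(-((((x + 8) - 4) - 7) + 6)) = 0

Step 1. [-4*(-((((x + 8) - 4) - 7) + 6)) = 0] -4·(inner) — divide through by -4, so div: -((((x + 8) - 4) - 7) + 6) = 0.
Step 2. [-((((x + 8) - 4) - 7) + 6) = 0] LHS negated; negate both sides, so neg: (((x + 8) - 4) - 7) + 6 = 0.
Step 3. [(((x + 8) - 4) - 7) + 6 = 0] peel the +6: subtract 6 from each side. So sub: ((x + 8) - 4) - 7 = -6.
Step 4. [((x + 8) - 4) - 7 = -6] 7 comes off first (add 7). So sub: (x + 8) - 4 = 1.
Step 5. [(x + 8) - 4 = 1] -4 is outermost — add 4 both sides, so sub: x + 8 = 5.
Step 6. [x + 8 = 5] 8 comes off first (subtract 8), so sub: x = -3.

Answer: x ∈ {-3}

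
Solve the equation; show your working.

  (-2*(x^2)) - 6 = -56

Step 1. [(-2*(x^2)) - 6 = -56] -2 divides every term; factor it out. So factor: (x^2) + 3 = 28.
Step 2. [(x^2) + 3 = 28] peel the +3: subtract 3 from each side, so sub: x^2 = 25.
Step 3. [x^2 = 25] √ both sides: 25 ≥ 0 gives two branches ⇒ sqrt: x = 5 or -5.

Answer: x ∈ {-5, 5}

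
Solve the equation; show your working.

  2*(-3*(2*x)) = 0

Step 1. [2*(-3*(2*x)) = 0] LHS = 2·(…); ÷2 both sides ⇒ div: -3*(2*x) = 0.
Step 2. [-3*(2*x) = 0] -3·(inner) — divide through by -3, so div: 2*x = 0.
Step 3. [2*x = 0] LHS = 2·(…); ÷2 both sides ⇒ div: x = 0.

Answer: x ∈ {0}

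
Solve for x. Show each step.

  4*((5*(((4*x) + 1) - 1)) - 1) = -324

Step 1. [4*((5*(((4*x) + 1) - 1)) - 1) = -324] leading coefficient 4: divide by 4 ⇒ div: (5*(((4*x) + 1) - 1)) - 1 = -81.
Step 2. [(5*(((4*x) + 1) - 1)) - 1 = -81] peel the -1: add 1 from each side. So sub: 5*(((4*x) + 1) - 1) = -80.
Step 3. [5*(((4*x) + 1) - 1) = -80] 5·(inner) — divide through by 5 ⇒ div: ((4*x) + 1) - 1 = -16.
Step 4. [((4*x) + 1) - 1 = -16] the outer -1 inverts by adding 1 ⇒ sub: (4*x) + 1 = -15.
Step 5. [(4*x) + 1 = -15] peel the +1: subtract 1 from each side, so sub: 4*x = -16.
Step 6. [4*x = -16] divide by the outer 4, so div: x = -4.

Answer: x ∈ {-4}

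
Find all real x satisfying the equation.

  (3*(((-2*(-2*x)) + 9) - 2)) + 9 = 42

Step 1. [(3*(((-2*(-2*x)) + 9) - 2)) + 9 = 42] 3 divides every term; factor it out. So factor: (((-2*(-2*x)) + 9) - 2) + 3 = 14.
Step 2. [(((-2*(-2*x)) + 9) - 2) + 3 = 14] +3 is outermost — subtract 3 both sides ⇒ sub: ((-2*(-2*x)) + 9) - 2 = 11.
Step 3. [((-2*(-2*x)) + 9) - 2 = 11] the outer -2 inverts by adding 2. So sub: (-2*(-2*x)) + 9 = 13.
Step 4. [(-2*(-2*x)) + 9 = 13] peel the +9: subtract 9 from each side ⇒ sub: -2*(-2*x) = 4.
Step 5. [-2*(-2*x) = 4] LHS = -2·(…); ÷-2 both sides. So div: -2*x = -2.
Step 6. [-2*x = -2] divide by the outer -2. So div: x = 1.

Answer: x ∈ {1}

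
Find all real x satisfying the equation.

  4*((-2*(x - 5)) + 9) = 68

Step 1. [4*((-2*(x - 5)) + 9) = 68] divide by the outer 4 ⇒ div: (-2*(x - 5)) + 9 = 17.
Step 2. [(-2*(x - 5)) + 9 = 17] subtract 9: x sits inside (… + 9). So sub: -2*(x - 5) = 8.
Step 3. [-2*(x - 5) = 8] divide by the outer -2. So div: x - 5 = -4.
Step 4. [x - 5 = -4] peel the -5: add 5 from each side. So sub: x = 1.

Answer: x ∈ {1}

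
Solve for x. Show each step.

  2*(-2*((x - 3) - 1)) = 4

Step 1. [2*(-2*((x - 3) - 1)) = 4] divide by the outer 2 ⇒ div: -2*((x - 3) - 1) = 2.
Step 2. [-2*((x - 3) - 1) = 2] divide by the outer -2, so div: (x - 3) - 1 = -1.
Step 3. [(x - 3) - 1 = -1] -1 is outermost — add 1 both sides, so sub: x - 3 = 0.
Step 4. [x - 3 = 0] -3 is outermost — add 3 both sides, so sub: x = 3.

Answer: x ∈ {3}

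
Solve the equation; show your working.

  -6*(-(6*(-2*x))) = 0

Step 1. [-6*(-(6*(-2*x))) = 0] divide by the outer -6, so div: -(6*(-2*x)) = 0.
Step 2. [-(6*(-2*x)) = 0] LHS negated; negate both sides, so neg: 6*(-2*x) = 0.
Step 3. [6*(-2*x) = 0] 6 out front; divide by 6 ⇒ div: -2*x = 0.
Step 4. [-2*x = 0] -2 out front; divide by -2 ⇒ div: x = 0.

Answer: x ∈ {0}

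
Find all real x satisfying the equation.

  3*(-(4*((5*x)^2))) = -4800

Step 1. [3*(-(4*((5*x)^2))) = -4800] divide by the outer 3 ⇒ div: -(4*((5*x)^2)) = -1600.
Step 2. [-(4*((5*x)^2)) = -1600] leading − — multiply by −1, so neg: 4*((5*x)^2) = 1600.
Step 3. [4*((5*x)^2) = 1600] 4·(inner) — divide through by 4, so div: (5*x)^2 = 400.
Step 4. [(5*x)^2 = 400] √ both sides: 400 ≥ 0 gives two branches, so sqrt: 5*x = 20 or -20.
Step 5. [5*x = 20 or -20] 5 out front; divide by 5, so div: x = 4 or -4.

Answer: x ∈ {-4, 4}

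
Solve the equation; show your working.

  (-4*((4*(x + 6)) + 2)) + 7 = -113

Step 1. [(-4*((4*(x + 6)) + 2)) + 7 = -113] peel the +7: subtract 7 from each side. So sub: -4*((4*(x + 6)) + 2) = -120.
Step 2. [-4*((4*(x + 6)) + 2) = -120] divide by the outer -4. So div: (4*(x + 6)) + 2 = 30.
Step 3. [(4*(x + 6)) + 2 = 30] peel the +2: subtract 2 from each side, so sub: 4*(x + 6) = 28.
Step 4. [4*(x + 6) = 28] divide by the outer 4. So div: x + 6 = 7.
Step 5. [x + 6 = 7] peel the +6: subtract 6 from each side. So sub: x = 1.

Answer: x ∈ {1}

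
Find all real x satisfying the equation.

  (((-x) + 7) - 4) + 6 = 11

Step 1. [(((-x) + 7) - 4) + 6 = 11] the outer +6 inverts by subtracting 6 ⇒ sub: ((-x) + 7) - 4 = 5.
Step 2. [((-x) + 7) - 4 = 5] the outer -4 inverts by adding 4. So sub: (-x) + 7 = 9.
Step 3. [(-x) + 7 = 9] 7 comes off first (subtract 7), so sub: -x = 2.
Step 4. [-x = 2] LHS negated; negate both sides, so neg: x = -2.

Answer: x ∈ {-2}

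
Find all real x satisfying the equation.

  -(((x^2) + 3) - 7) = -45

Step 1. [-(((x^2) + 3) - 7) = -45] LHS negated; negate both sides. So neg: ((x^2) + 3) - 7 = 45.
Step 2. [((x^2) + 3) - 7 = 45] add 7: x sits inside (… - 7), so sub: (x^2) + 3 = 52.
Step 3. [(x^2) + 3 = 52] the outer +3 inverts by subtracting 3, so sub: x^2 = 49.
Step 4. [x^2 = 49] LHS squared, RHS 49 ≥ 0: apply √ (±), so sqrt: x = 7 or -7.

Answer: x ∈ {-7, 7}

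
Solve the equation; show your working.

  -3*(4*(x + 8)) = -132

Step 1. [-3*(4*(x + 8)) = -132] leading coefficient -3: divide by -3 ⇒ div: 4*(x + 8) = 44.
Step 2. [4*(x + 8) = 44] LHS = 4·(…); ÷4 both sides ⇒ div: x + 8 = 11.
Step 3. [x + 8 = 11] the outer +8 inverts by subtracting 8. So sub: x = 3.

Answer: x ∈ {3}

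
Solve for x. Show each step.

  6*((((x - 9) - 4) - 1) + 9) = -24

Step 1. [6*((((x - 9) - 4) - 1) + 9) = -24] 6 out front; divide by 6. So div: (((x - 9) - 4) - 1) + 9 = -4.
Step 2. [(((x - 9) - 4) - 1) + 9 = -4] the outer +9 inverts by subtracting 9. So sub: ((x - 9) - 4) - 1 = -13.
Step 3. [((x - 9) - 4) - 1 = -13] -1 is outermost — add 1 both sides ⇒ sub: (x - 9) - 4 = -12.
Step 4. [(x - 9) - 4 = -12] add 4: x sits inside (… - 4), so sub: x - 9 = -8.
Step 5. [x - 9 = -8] the outer -9 inverts by adding 9. So sub: x = 1.

Answer: x ∈ {1}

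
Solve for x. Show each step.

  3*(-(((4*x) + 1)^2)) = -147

Step 1. [3*(-(((4*x) + 1)^2)) = -147] divide by the outer 3. So div: -(((4*x) + 1)^2) = -49.
Step 2. [-(((4*x) + 1)^2) = -49] leading − — multiply by −1, so neg: ((4*x) + 1)^2 = 49.
Step 3. [((4*x) + 1)^2 = 49] LHS squared, RHS 49 ≥ 0: apply √ (±), so sqrt: (4*x) + 1 = 7 or -7.
Step 4. [(4*x) + 1 = 7 or -7] peel the +1: subtract 1 from each side. So sub: 4*x = 6 or -8.
Step 5. [4*x = 6 or -8] 4 out front; divide by 4 ⇒ div: x = 3/2 or -2.

Answer: x ∈ {-2, 3/2}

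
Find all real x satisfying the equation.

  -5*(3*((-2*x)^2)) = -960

Step 1. [-5*(3*((-2*x)^2)) = -960] leading coefficient -5: divide by -5 ⇒ div: 3*((-2*x)^2) = 192.
Step 2. [3*((-2*x)^2) = 192] divide by the outer 3. So div: (-2*x)^2 = 64.
Step 3. [(-2*x)^2 = 64] 64 ≥ 0, LHS is (·)² — take ±√. So sqrt: -2*x = 8 or -8.
Step 4. [-2*x = 8 or -8] leading coefficient -2: divide by -2, so div: x = -4 or 4.

Answer: x ∈ {-4, 4}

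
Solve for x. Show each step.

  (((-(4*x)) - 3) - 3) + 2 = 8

Step 1. [(((-(4*x)) - 3) - 3) + 2 = 8] peel the +2: subtract 2 from each side, so sub: ((-(4*x)) - 3) - 3 = 6.
Step 2. [((-(4*x)) - 3) - 3 = 6] 3 comes off first (add 3). So sub: (-(4*x)) - 3 = 9.
Step 3. [(-(4*x)) - 3 = 9] -3 is outermost — add 3 both sides, so sub: -(4*x) = 12.
Step 4. [-(4*x) = 12] LHS negated; negate both sides. So neg: 4*x = -12.
Step 5. [4*x = -12] leading coefficient 4: divide by 4. So div: x = -3.

Answer: x ∈ {-3}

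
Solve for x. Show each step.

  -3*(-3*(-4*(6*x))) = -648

Step 1. [-3*(-3*(-4*(6*x))) = -648] LHS = -3·(…); ÷-3 both sides, so div: -3*(-4*(6*x)) = 216.
Step 2. [-3*(-4*(6*x)) = 216] leading coefficient -3: divide by -3 ⇒ div: -4*(6*x) = -72.
Step 3. [-4*(6*x) = -72] -4·(inner) — divide through by -4 ⇒ div: 6*x = 18.
Step 4. [6*x = 18] 6 out front; divide by 6. So div: x = 3.

Answer: x ∈ {3}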